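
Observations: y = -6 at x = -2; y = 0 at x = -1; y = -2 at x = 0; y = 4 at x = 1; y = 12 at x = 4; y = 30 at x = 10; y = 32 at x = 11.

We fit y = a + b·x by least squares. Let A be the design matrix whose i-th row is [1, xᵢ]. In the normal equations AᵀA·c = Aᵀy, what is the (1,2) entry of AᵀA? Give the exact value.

23

Row 1 ↔ basis 1, column 2 ↔ basis x, so (AᵀA)_{1,2} = Σᵢ x = (1)·(-2) + (1)·(-1) + (1)·(0) + (1)·(1) + (1)·(4) + (1)·(10) + (1)·(11) = 23.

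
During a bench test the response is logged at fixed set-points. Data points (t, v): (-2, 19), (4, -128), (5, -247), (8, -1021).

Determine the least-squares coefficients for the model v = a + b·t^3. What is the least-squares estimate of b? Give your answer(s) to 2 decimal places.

b = -2.00

Setting ∂/∂a … = 0 gives: 4·a + 693·b = -1377;  693·a + 281929·b = -561971.
Eliminating b: 281929·(row 1) − 693·(row 2) gives 647467·a = 281929·(-1377) − 693·(-561971) = 1229670, so a = 1229670/647467.
Then b = ((-561971) − 693·(1229670/647467))/281929 = -1293623/647467.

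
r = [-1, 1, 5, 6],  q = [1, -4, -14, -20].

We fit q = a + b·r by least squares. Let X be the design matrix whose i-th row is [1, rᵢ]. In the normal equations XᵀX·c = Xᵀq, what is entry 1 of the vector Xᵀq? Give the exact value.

-37

Entry 1 ↔ basis 1, so (Xᵀq)_{1} = Σᵢ qᵢ = (1)·(1) + (1)·(-4) + (1)·(-14) + (1)·(-20) = -37.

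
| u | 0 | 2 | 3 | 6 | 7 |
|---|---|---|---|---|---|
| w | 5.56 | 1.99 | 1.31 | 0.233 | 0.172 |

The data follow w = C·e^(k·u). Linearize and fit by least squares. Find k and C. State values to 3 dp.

With ln wᵢ as the transformed response and uᵢ as the regressor:
Sums: Σu = 18.0000, Σ(u)² = 98.0000, Σln w = -0.5432, Σu·ln w = -18.8758.
Normal system: [[98.0000, 18.0000]; [18.0000, 5]]·[k, ln C]ᵀ = [-18.8758, -0.5432]ᵀ.
Slope k = (n·Σu·ln w − Σu·Σln w)/(n·Σ(u)² − (Σu)²) = (5·-18.8758 − 18.0000·-0.5432)/166.0000 = -0.50964; ln C = (Σln w − k·Σu)/n = 1.72608, so C = exp(1.72608) = 5.61856.

k = -0.510, C = 5.619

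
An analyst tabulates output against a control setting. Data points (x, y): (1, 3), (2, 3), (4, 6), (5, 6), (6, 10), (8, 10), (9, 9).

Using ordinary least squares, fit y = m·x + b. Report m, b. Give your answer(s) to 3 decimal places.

m = 0.942, b = 2.003

Normal-equation sums: Σx·x = 227, Σx = 35, Σ1 = 7.
And Σx·y = 284, Σy = 47.
Normal equations: [[227, 35]; [35, 7]]·[m, b]ᵀ = [284, 47]ᵀ.
det = 227·7 − 35² = 364.
m = (284·7 − 35·47)/364 = 49/52; b = (227·47 − 35·284)/364 = 729/364.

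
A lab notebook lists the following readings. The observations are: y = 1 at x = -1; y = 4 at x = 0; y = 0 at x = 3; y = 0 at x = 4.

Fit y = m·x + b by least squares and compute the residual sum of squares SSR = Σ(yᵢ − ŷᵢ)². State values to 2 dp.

The normal equations are: 26·m + 6·b = -1;  6·m + 4·b = 5.
det = 26·4 − 6² = 68.
m = ((-1)·4 − 6·5)/68 = -1/2; b = (26·5 − 6·(-1))/68 = 2.
Residuals: -3/2, 2, -1/2, 0; SSR = 13/2.

SSR = 6.50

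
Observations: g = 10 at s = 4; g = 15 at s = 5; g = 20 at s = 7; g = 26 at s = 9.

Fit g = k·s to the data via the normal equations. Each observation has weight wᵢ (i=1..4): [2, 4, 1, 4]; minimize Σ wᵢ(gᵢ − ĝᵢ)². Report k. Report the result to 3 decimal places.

k = 2.883

Setting ∂/∂k … = 0 gives: 505·k = 1456.
k = 1456/505 = 2.88317.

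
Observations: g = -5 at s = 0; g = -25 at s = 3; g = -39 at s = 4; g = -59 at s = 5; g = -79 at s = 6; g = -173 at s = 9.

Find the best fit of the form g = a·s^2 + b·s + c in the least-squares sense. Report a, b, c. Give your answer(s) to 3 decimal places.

Forming XᵀX = [[8819, 1161, 167]; [1161, 167, 27]; [167, 27, 6]] and Xᵀg = [-19181, -2557, -380]ᵀ gives XᵀX·[a, b, c]ᵀ = Xᵀg.
Row-reducing yields a = -184/91, b = -38/91, c = -471/91.

a = -2.022, b = -0.418, c = -5.176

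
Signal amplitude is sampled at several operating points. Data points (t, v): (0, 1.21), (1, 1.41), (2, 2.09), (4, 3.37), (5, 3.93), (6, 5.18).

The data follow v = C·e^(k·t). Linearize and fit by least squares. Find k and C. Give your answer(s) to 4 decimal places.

With ln vᵢ as the transformed response and tᵢ as the regressor:
Σt = 18.0000, Σ(t)² = 82.0000, Σln v = 5.4997, Σt·ln v = 23.3896.
Equations: 82.0000·k + 18.0000·ln C = 23.3896;  18.0000·k + 6·ln C = 5.4997.
Solving (det = 168.0000): k = 0.24609, ln C = 0.17836, so C = exp(0.17836) = 1.19526.

k = 0.2461, C = 1.1953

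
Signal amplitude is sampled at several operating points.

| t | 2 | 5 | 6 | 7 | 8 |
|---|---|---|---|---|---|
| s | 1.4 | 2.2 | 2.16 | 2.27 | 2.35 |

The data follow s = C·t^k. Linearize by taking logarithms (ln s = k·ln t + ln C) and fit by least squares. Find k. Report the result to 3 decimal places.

k = 0.380

Linearized form: ln s = k·ln t + ln C. From the 5 transformed points,
Σln t = 8.1197, Σ(ln t)² = 14.3918, Σln s = 3.5692, Σln t·ln s = 6.2540.
Equations: 14.3918·k + 8.1197·ln C = 6.2540;  8.1197·k + 5·ln C = 3.5692.
Slope k = (n·Σln t·ln s − Σln t·Σln s)/(n·Σ(ln t)² − (Σln t)²) = (5·6.2540 − 8.1197·3.5692)/6.0295 = 0.37960; ln C = (Σln s − k·Σln t)/n = 0.09740.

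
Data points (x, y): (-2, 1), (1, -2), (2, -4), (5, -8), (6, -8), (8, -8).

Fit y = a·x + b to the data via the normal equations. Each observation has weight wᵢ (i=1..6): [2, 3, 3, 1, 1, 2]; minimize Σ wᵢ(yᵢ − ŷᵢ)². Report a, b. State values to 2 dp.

a = -0.96, b = -1.43

Compute the Gram sums: Σwᵢ·x·x = 212, Σwᵢ·x = 32, Σwᵢ·1 = 12.
And Σwᵢ·x·y = -250, Σwᵢ·y = -48.
MᵀWM·[a, b]ᵀ = MᵀWy becomes [[212, 32]; [32, 12]]·[a, b]ᵀ = [-250, -48]ᵀ.
Δ = 212·12 − 32² = 1520.
a = ((-250)·12 − 32·(-48))/1520 = -183/190; b = (212·(-48) − 32·(-250))/1520 = -136/95.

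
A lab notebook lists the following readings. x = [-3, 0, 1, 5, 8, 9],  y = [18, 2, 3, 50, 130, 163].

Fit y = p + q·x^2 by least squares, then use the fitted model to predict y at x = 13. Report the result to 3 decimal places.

Normal-equation sums: Σ1 = 6, Σx^2 = 180, Σx^2·x^2 = 11364.
Right-hand side: Σy = 366, Σx^2·y = 22938.
AᵀA·[p, q]ᵀ = Aᵀy becomes [[6, 180]; [180, 11364]]·[p, q]ᵀ = [366, 22938]ᵀ.
Eliminating q: 11364·(row 1) − 180·(row 2) gives 35784·p = 11364·366 − 180·22938 = 30384, so p = 422/497.
Then q = (22938 − 180·(422/497))/11364 = 1993/994.
At x = 13: ŷ = (422/497)·(1) + (1993/994)·(169) = 337661/994.

ŷ = 339.699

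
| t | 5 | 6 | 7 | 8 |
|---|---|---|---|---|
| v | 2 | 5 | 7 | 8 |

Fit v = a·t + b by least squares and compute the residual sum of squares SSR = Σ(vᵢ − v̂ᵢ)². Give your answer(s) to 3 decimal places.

SSR = 1.000

From the data, Σt·t = 174, Σt = 26, Σ1 = 4.
And Σt·v = 153, Σv = 22.
det = 174·4 − 26² = 20.
a = (153·4 − 26·22)/20 = 2; b = (174·22 − 26·153)/20 = -15/2.
Residuals: -1/2, 1/2, 1/2, -1/2; SSR = 1.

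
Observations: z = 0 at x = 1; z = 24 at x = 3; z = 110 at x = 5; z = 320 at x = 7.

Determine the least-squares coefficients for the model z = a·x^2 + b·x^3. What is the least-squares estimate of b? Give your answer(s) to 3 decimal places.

b = 1.028

Normal-equation sums: Σx^2·x^2 = 3108, Σx^2·x^3 = 20176, Σx^3·x^3 = 134004.
For Aᵀz: Σx^2·z = 18646, Σx^3·z = 124158.
Eliminating b: 134004·(row 1) − 20176·(row 2) gives 9413456·a = 134004·18646 − 20176·124158 = -6373224, so a = -61281/90514.
Then b = (124158 − 20176·(-61281/90514))/134004 = 1210171/1176682.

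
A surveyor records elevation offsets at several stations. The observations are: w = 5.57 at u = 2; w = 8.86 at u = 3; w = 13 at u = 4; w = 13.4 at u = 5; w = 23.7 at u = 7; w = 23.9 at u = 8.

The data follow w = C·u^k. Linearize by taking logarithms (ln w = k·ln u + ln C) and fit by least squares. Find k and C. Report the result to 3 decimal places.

Taking logs, ln w = k·ln u + ln C, so regress ln w on ln u.
Sums: Σln u = 8.8128, Σ(ln u)² = 14.3101, Σln w = 15.3985, Σln u·ln w = 24.0794.
Normal system: [[14.3101, 8.8128]; [8.8128, 6]]·[k, ln C]ᵀ = [24.0794, 15.3985]ᵀ.
Solving (det = 8.1947): k = 1.07042, ln C = 0.99418, so C = exp(0.99418) = 2.70250.

k = 1.070, C = 2.703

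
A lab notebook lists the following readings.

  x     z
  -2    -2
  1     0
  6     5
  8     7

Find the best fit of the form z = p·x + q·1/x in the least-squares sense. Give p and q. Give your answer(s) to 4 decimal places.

The normal equations are: 105·p + 4·q = 90;  4·p + (745/576)·q = 65/24.
(Σx·x = 105, Σx·1/x = 4, Σ1/x·1/x = 745/576, Σx·z = 90, Σ1/x·z = 65/24.)
Δ = 105·(745/576) − 4² = 23003/192.
p = (90·(745/576) − 4·(65/24))/(23003/192) = 20270/23003; q = (105·(65/24) − 4·90)/(23003/192) = -14520/23003.

p = 0.8812, q = -0.6312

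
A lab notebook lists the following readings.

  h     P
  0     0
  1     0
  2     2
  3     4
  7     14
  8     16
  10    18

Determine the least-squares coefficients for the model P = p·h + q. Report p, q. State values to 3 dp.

The normal equations are: 227·p + 31·q = 422;  31·p + 7·q = 54.
(Σh·h = 227, Σh = 31, Σ1 = 7, Σh·P = 422, ΣP = 54.)
det = 227·7 − 31² = 628.
p = (422·7 − 31·54)/628 = 320/157; q = (227·54 − 31·422)/628 = -206/157.

p = 2.038, q = -1.312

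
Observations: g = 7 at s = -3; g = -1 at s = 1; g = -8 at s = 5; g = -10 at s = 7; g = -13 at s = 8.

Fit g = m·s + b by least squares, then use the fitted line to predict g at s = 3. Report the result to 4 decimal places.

Compute the Gram sums: Σs·s = 148, Σs = 18, Σ1 = 5.
For Mᵀg: Σs·g = -236, Σg = -25.
Normal equations: [[148, 18]; [18, 5]]·[m, b]ᵀ = [-236, -25]ᵀ.
Δ = 148·5 − 18² = 416.
m = ((-236)·5 − 18·(-25))/416 = -365/208; b = (148·(-25) − 18·(-236))/416 = 137/104.
At s = 3: ĝ = (-365/208)·(3) + (137/104)·(1) = -821/208.

ĝ = -3.9471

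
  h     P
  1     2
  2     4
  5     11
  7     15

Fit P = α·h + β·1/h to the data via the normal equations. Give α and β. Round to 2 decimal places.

α = 2.16, β = -0.24

Compute the Gram sums: Σh·h = 79, Σh·1/h = 4, Σ1/h·1/h = 6421/4900.
For MᵀP: Σh·P = 170, Σ1/h·P = 292/35.
Determinant 79·(6421/4900) − 4² = 428859/4900.
α = (170·(6421/4900) − 4·(292/35))/(428859/4900) = 309350/142953; β = (79·(292/35) − 4·170)/(428859/4900) = -34160/142953.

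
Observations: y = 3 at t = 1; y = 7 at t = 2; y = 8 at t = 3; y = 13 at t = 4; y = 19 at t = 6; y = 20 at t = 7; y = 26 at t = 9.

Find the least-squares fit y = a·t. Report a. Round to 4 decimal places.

a = 2.9643

The normal system MᵀM·[a]ᵀ = Mᵀy is [[196]]·[a]ᵀ = [581]ᵀ.
Hence a = 581 / 196 ≈ 2.96429.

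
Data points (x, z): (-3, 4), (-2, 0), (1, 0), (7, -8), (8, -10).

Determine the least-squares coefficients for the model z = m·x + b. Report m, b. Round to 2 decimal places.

Sums needed: Σx·x = 127, Σx = 11, Σ1 = 5.
Right-hand side: Σx·z = -148, Σz = -14.
Δ = 127·5 − 11² = 514.
m = ((-148)·5 − 11·(-14))/514 = -293/257; b = (127·(-14) − 11·(-148))/514 = -75/257.

m = -1.14, b = -0.29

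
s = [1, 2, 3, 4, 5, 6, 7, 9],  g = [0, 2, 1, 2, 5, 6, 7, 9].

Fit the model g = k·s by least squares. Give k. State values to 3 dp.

k = 0.932

The normal equations are: 221·k = 206.
k = 206/221 = 0.932127.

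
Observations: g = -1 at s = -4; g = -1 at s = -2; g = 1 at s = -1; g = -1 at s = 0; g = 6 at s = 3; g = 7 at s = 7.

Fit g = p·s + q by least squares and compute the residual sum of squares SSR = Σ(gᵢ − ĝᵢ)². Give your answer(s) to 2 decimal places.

SSR = 11.77

The normal equations are: 79·p + 3·q = 72;  3·p + 6·q = 11.
Eliminating q: 6·(row 1) − 3·(row 2) gives 465·p = 6·72 − 3·11 = 399, so p = 133/155.
Then q = (11 − 3·(133/155))/6 = 653/465.
Residuals: 478/465, -64/93, 211/465, -1118/465, 188/93, -191/465; SSR = 5474/465.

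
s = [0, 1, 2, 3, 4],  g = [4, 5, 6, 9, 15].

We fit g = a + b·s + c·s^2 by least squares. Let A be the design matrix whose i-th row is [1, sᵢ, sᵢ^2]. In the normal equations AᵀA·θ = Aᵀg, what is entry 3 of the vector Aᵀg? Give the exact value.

350

Entry 3 ↔ basis s^2, so (Aᵀg)_{3} = Σᵢ (s^2)·gᵢ = (0)·(4) + (1)·(5) + (4)·(6) + (9)·(9) + (16)·(15) = 350.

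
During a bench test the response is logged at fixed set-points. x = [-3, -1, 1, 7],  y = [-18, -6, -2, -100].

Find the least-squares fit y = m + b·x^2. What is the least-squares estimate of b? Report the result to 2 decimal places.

b = -2.01

Forming MᵀM = [[4, 60]; [60, 2484]] and Mᵀy = [-126, -5070]ᵀ gives MᵀM·[m, b]ᵀ = Mᵀy.
Determinant 4·2484 − 60² = 6336.
m = ((-126)·2484 − 60·(-5070))/6336 = -61/44; b = (4·(-5070) − 60·(-126))/6336 = -265/132.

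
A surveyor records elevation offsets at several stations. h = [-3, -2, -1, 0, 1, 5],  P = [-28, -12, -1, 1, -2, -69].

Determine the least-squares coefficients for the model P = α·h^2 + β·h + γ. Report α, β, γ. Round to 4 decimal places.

α = -2.9529, β = 0.6940, γ = 1.1861

AᵀA·[α, β, γ]ᵀ = AᵀP reads: 724·α + 90·β + 40·γ = -2028;  90·α + 40·β + 0·γ = -238;  40·α + 0·β + 6·γ = -111.
Solving the 3×3 system (Gaussian elimination) gives α = -4515/1529, β = 5306/7645, γ = 3627/3058.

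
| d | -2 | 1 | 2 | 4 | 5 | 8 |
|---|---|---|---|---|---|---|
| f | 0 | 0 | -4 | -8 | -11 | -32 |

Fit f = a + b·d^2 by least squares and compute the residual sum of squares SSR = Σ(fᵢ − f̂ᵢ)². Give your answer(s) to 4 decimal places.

SSR = 9.8333

Entries of XᵀX: Σ1 = 6, Σd^2 = 114, Σd^2·d^2 = 5010.
And Σf = -55, Σd^2·f = -2467.
So XᵀX·[a, b]ᵀ = Xᵀf: [[6, 114]; [114, 5010]]·[a, b]ᵀ = [-55, -2467]ᵀ.
Eliminating b: 5010·(row 1) − 114·(row 2) gives 17064·a = 5010·(-55) − 114·(-2467) = 5688, so a = 1/3.
Then b = ((-2467) − 114·(1/3))/5010 = -1/2.
Residuals: 5/3, 1/6, -7/3, -1/3, 7/6, -1/3; SSR = 59/6.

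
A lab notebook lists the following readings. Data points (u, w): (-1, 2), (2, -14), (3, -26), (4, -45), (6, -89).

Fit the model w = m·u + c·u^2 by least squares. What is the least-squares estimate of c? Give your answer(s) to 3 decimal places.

The normal equations are: 66·m + 314·c = -822;  314·m + 1650·c = -4212.
Determinant 66·1650 − 314² = 10304.
m = ((-822)·1650 − 314·(-4212))/10304 = -8433/2576; c = (66·(-4212) − 314·(-822))/10304 = -4971/2576.

c = -1.930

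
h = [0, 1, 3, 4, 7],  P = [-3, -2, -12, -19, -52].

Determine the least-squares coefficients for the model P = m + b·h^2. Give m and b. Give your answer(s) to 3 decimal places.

Entries of XᵀX: Σ1 = 5, Σh^2 = 75, Σh^2·h^2 = 2739.
And ΣP = -88, Σh^2·P = -2962.
Normal equations: [[5, 75]; [75, 2739]]·[m, b]ᵀ = [-88, -2962]ᵀ.
Eliminating b: 2739·(row 1) − 75·(row 2) gives 8070·m = 2739·(-88) − 75·(-2962) = -18882, so m = -3147/1345.
Then b = ((-2962) − 75·(-3147/1345))/2739 = -821/807.

m = -2.340, b = -1.017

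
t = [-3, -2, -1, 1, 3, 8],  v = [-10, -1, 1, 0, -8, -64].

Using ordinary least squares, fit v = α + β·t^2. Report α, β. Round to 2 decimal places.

α = 1.36, β = -1.02

Entries of XᵀX: Σ1 = 6, Σt^2 = 88, Σt^2·t^2 = 4276.
And Σv = -82, Σt^2·v = -4261.
Normal equations: [[6, 88]; [88, 4276]]·[α, β]ᵀ = [-82, -4261]ᵀ.
Determinant 6·4276 − 88² = 17912.
α = ((-82)·4276 − 88·(-4261))/17912 = 3042/2239; β = (6·(-4261) − 88·(-82))/17912 = -9175/8956.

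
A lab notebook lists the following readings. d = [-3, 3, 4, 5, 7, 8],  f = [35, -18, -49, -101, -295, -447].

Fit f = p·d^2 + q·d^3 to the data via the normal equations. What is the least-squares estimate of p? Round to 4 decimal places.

p = 0.8949

Normal-equation sums: Σd^2·d^2 = 7540, Σd^2·d^3 = 53724, Σd^3·d^3 = 400972.
For Mᵀf: Σd^2·f = -46219, Σd^3·f = -347241.
So MᵀM·[p, q]ᵀ = Mᵀf: [[7540, 53724]; [53724, 400972]]·[p, q]ᵀ = [-46219, -347241]ᵀ.
det = 7540·400972 − 53724² = 137060704.
p = ((-46219)·400972 − 53724·(-347241))/137060704 = 1393757/1557508; q = (7540·(-347241) − 53724·(-46219))/137060704 = -4222737/4283147.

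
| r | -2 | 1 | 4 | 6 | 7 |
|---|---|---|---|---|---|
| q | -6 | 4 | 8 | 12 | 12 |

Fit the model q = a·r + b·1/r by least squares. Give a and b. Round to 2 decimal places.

a = 1.79, b = 2.75

The normal system XᵀX·[a, b]ᵀ = Xᵀq is [[106, 5]; [5, 9601/7056]]·[a, b]ᵀ = [204, 89/7]ᵀ.
Δ = 106·(9601/7056) − 5² = 420653/3528.
a = (204·(9601/7056) − 5·(89/7))/(420653/3528) = 20406/11369; b = (106·(89/7) − 5·204)/(420653/3528) = 31248/11369.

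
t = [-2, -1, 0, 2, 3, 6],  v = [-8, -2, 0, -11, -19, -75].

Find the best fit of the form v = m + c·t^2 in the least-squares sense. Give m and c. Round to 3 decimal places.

The normal equations are: 6·m + 54·c = -115;  54·m + 1410·c = -2949.
Δ = 6·1410 − 54² = 5544.
m = ((-115)·1410 − 54·(-2949))/5544 = -11/21; c = (6·(-2949) − 54·(-115))/5544 = -29/14.

m = -0.524, c = -2.071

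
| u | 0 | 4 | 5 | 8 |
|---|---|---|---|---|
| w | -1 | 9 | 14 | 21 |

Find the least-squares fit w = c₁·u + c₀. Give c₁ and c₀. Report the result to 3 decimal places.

c₁ = 2.786, c₀ = -1.092

The normal equations are: 105·c₁ + 17·c₀ = 274;  17·c₁ + 4·c₀ = 43.
Δ = 105·4 − 17² = 131.
c₁ = (274·4 − 17·43)/131 = 365/131; c₀ = (105·43 − 17·274)/131 = -143/131.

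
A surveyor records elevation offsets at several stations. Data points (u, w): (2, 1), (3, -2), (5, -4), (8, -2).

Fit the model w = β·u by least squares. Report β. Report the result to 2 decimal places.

With design matrix X, XᵀX = [[102]] and Xᵀw = [-40]ᵀ.
β = (-40)/102 = -0.392157.

β = -0.39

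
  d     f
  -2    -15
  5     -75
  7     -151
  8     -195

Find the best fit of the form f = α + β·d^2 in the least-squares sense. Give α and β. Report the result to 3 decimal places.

The normal equations are: 4·α + 142·β = -436;  142·α + 7138·β = -21814.
det = 4·7138 − 142² = 8388.
α = ((-436)·7138 − 142·(-21814))/8388 = -405/233; β = (4·(-21814) − 142·(-436))/8388 = -704/233.

α = -1.738, β = -3.021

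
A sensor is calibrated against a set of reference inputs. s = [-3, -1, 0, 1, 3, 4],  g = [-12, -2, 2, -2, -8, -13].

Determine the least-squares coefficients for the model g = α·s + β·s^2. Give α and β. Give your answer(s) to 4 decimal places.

Sums needed: Σs·s = 36, Σs·s^2 = 64, Σs^2·s^2 = 420.
And Σs·g = -40, Σs^2·g = -392.
Eliminating β: 420·(row 1) − 64·(row 2) gives 11024·α = 420·(-40) − 64·(-392) = 8288, so α = 518/689.
Then β = ((-392) − 64·(518/689))/420 = -722/689.

α = 0.7518, β = -1.0479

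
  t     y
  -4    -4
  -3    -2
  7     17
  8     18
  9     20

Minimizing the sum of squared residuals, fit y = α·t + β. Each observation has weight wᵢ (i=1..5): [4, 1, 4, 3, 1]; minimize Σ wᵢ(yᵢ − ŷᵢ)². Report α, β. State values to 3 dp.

α = 1.864, β = 3.516

Forming AᵀWA = [[542, 42]; [42, 13]] and AᵀWy = [1158, 124]ᵀ gives AᵀWA·[α, β]ᵀ = AᵀWy.
det = 542·13 − 42² = 5282.
α = (1158·13 − 42·124)/5282 = 4923/2641; β = (542·124 − 42·1158)/5282 = 9286/2641.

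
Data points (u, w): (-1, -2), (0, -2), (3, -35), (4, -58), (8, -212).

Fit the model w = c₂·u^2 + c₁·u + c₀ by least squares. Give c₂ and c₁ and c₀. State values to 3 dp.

Entries of XᵀX: Σu^2·u^2 = 4434, Σu^2·u = 602, Σu^2 = 90, Σu·u = 90, Σu = 14, Σ1 = 5.
And Σu^2·w = -14813, Σu·w = -2031, Σw = -309.
Normal equations: [[4434, 602, 90]; [602, 90, 14]; [90, 14, 5]]·[c₂, c₁, c₀]ᵀ = [-14813, -2031, -309]ᵀ.
Solving the 3×3 system (Gaussian elimination) gives c₂ = -77401/25564, c₁ = -7627/3652, c₀ = -9287/6391.

c₂ = -3.028, c₁ = -2.088, c₀ = -1.453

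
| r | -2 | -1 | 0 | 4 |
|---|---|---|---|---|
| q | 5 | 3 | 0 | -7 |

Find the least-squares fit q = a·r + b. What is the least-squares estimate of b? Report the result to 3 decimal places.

b = 0.747

Setting ∂/∂a … = 0 gives: 21·a + 1·b = -41;  1·a + 4·b = 1.
Eliminating b: 4·(row 1) − 1·(row 2) gives 83·a = 4·(-41) − 1·1 = -165, so a = -165/83.
Then b = (1 − 1·(-165/83))/4 = 62/83.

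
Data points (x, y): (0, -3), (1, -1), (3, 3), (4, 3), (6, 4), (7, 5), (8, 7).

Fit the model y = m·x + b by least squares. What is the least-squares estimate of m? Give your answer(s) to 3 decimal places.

m = 1.102

Setting ∂/∂m … = 0 gives: 175·m + 29·b = 135;  29·m + 7·b = 18.
Eliminating b: 7·(row 1) − 29·(row 2) gives 384·m = 7·135 − 29·18 = 423, so m = 141/128.
Then b = (18 − 29·(141/128))/7 = -255/128.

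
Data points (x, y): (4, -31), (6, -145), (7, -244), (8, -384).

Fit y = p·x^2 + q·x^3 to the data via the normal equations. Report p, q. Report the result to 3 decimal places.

p = 2.023, q = -1.003

Compute the Gram sums: Σx^2·x^2 = 8049, Σx^2·x^3 = 58375, Σx^3·x^3 = 430545.
Moment sums: Σx^2·y = -42248, Σx^3·y = -313604.
MᵀM·[p, q]ᵀ = Mᵀy becomes [[8049, 58375]; [58375, 430545]]·[p, q]ᵀ = [-42248, -313604]ᵀ.
Determinant 8049·430545 − 58375² = 57816080.
p = ((-42248)·430545 − 58375·(-313604))/57816080 = 5848417/2890804; q = (8049·(-313604) − 58375·(-42248))/57816080 = -14492899/14454020.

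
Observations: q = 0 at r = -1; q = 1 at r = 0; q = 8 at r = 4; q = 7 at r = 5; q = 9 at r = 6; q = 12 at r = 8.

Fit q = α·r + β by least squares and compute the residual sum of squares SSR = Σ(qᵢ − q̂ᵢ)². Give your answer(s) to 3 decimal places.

Normal-equation sums: Σr·r = 142, Σr = 22, Σ1 = 6.
Moment sums: Σr·q = 217, Σq = 37.
So MᵀM·[α, β]ᵀ = Mᵀq: [[142, 22]; [22, 6]]·[α, β]ᵀ = [217, 37]ᵀ.
det = 142·6 − 22² = 368.
α = (217·6 − 22·37)/368 = 61/46; β = (142·37 − 22·217)/368 = 30/23.
Residuals: 1/46, -7/23, 32/23, -43/46, -6/23, 2/23; SSR = 137/46.

SSR = 2.978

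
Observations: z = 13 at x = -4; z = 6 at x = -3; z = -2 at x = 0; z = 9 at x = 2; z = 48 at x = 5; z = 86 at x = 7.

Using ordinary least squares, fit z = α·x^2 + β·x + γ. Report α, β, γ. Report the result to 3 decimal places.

AᵀA·[α, β, γ]ᵀ = Aᵀz reads: 3379·α + 385·β + 103·γ = 5712;  385·α + 103·β + 7·γ = 790;  103·α + 7·β + 6·γ = 160.
Row-reducing yields α = 364289/247872, β = 559651/247872, γ = -49439/41312.

α = 1.470, β = 2.258, γ = -1.197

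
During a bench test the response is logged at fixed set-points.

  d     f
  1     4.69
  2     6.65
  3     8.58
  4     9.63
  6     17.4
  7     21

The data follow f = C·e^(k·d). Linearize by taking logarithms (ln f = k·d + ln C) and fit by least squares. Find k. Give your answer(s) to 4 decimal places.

Let Y = ln f. Fitting Y = k·d + ln C by least squares:
Σd = 23.0000, Σ(d)² = 115.0000, Σln f = 13.7554, Σd·ln f = 59.2930.
Equations: 115.0000·k + 23.0000·ln C = 59.2930;  23.0000·k + 6·ln C = 13.7554.
Δ = 115.0000·6 − (23.0000)² = 161.0000; k = (59.2930·6 − 23.0000·13.7554)/161.0000 = 0.24462, ln C = (115.0000·13.7554 − 23.0000·59.2930)/161.0000 = 1.35483.

k = 0.2446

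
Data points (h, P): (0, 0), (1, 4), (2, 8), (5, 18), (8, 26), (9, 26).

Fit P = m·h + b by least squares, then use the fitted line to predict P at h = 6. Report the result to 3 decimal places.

The normal equations are: 175·m + 25·b = 552;  25·m + 6·b = 82.
Eliminating b: 6·(row 1) − 25·(row 2) gives 425·m = 6·552 − 25·82 = 1262, so m = 1262/425.
Then b = (82 − 25·(1262/425))/6 = 22/17.
At h = 6: P̂ = (1262/425)·(6) + (22/17)·(1) = 8122/425.

P̂ = 19.111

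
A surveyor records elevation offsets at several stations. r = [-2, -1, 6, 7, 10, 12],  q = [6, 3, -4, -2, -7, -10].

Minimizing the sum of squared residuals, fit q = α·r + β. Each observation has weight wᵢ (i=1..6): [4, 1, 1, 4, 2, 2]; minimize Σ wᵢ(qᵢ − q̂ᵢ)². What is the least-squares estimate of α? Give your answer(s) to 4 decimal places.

Entries of XᵀWX: Σwᵢ·r·r = 737, Σwᵢ·r = 69, Σwᵢ·1 = 14.
Right-hand side: Σwᵢ·r·q = -511, Σwᵢ·q = -19.
So XᵀWX·[α, β]ᵀ = XᵀWq: [[737, 69]; [69, 14]]·[α, β]ᵀ = [-511, -19]ᵀ.
Eliminating β: 14·(row 1) − 69·(row 2) gives 5557·α = 14·(-511) − 69·(-19) = -5843, so α = -5843/5557.
Then β = ((-19) − 69·(-5843/5557))/14 = 21256/5557.

α = -1.0515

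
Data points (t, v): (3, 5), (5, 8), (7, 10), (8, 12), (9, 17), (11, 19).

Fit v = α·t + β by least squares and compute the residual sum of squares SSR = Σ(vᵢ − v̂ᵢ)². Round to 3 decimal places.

SSR = 8.122

MᵀM·[α, β]ᵀ = Mᵀv reads: 349·α + 43·β = 583;  43·α + 6·β = 71.
(Σt·t = 349, Σt = 43, Σ1 = 6, Σt·v = 583, Σv = 71.)
det = 349·6 − 43² = 245.
α = (583·6 − 43·71)/245 = 89/49; β = (349·71 − 43·583)/245 = -58/49.
Residuals: 36/49, 5/49, -75/49, -66/49, 90/49, 10/49; SSR = 398/49.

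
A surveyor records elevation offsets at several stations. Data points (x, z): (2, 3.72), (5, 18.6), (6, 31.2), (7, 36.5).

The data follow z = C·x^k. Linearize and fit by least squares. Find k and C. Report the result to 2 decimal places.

Let Y = ln z. Fitting Y = k·ln x + ln C by least squares:
Sums: Σln x = 6.0403, Σ(ln x)² = 10.0677, Σln z = 11.2746, Σln x·ln z = 18.7797.
Normal system: [[10.0677, 6.0403]; [6.0403, 4]]·[k, ln C]ᵀ = [18.7797, 11.2746]ᵀ.
Slope k = (n·Σln x·ln z − Σln x·Σln z)/(n·Σ(ln x)² − (Σln x)²) = (4·18.7797 − 6.0403·11.2746)/3.7862 = 1.85339; ln C = (Σln z − k·Σln x)/n = 0.01992, so C = exp(0.01992) = 1.02012.

k = 1.85, C = 1.02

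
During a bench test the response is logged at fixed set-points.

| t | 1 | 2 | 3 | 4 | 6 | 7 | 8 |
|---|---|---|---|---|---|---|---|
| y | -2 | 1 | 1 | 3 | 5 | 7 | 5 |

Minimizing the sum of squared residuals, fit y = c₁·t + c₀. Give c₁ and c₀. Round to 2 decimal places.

c₁ = 1.09, c₀ = -1.97

Forming XᵀX = [[179, 31]; [31, 7]] and Xᵀy = [134, 20]ᵀ gives XᵀX·[c₁, c₀]ᵀ = Xᵀy.
det = 179·7 − 31² = 292.
c₁ = (134·7 − 31·20)/292 = 159/146; c₀ = (179·20 − 31·134)/292 = -287/146.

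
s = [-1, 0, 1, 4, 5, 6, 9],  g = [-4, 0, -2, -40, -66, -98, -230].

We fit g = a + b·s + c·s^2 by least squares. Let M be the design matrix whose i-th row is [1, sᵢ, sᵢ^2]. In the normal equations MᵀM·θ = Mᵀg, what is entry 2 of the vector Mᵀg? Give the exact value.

Entry 2 ↔ basis s, so (Mᵀg)_{2} = Σᵢ (s)·gᵢ = (-1)·(-4) + (0)·(0) + (1)·(-2) + (4)·(-40) + (5)·(-66) + (6)·(-98) + (9)·(-230) = -3146.

-3146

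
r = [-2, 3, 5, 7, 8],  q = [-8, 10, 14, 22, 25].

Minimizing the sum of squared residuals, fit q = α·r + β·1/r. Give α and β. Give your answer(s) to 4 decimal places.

The normal equations are: 151·α + 5·β = 470;  5·α + (308449/705600)·β = 13777/840.
(Σr·r = 151, Σr·1/r = 5, Σ1/r·1/r = 308449/705600, Σr·q = 470, Σ1/r·q = 13777/840.)
Eliminating β: (308449/705600)·(row 1) − 5·(row 2) gives (28935799/705600)·α = (308449/705600)·470 − 5·(13777/840) = 8710763/70560, so α = 87107630/28935799.
Then β = ((13777/840) − 5·(87107630/28935799))/(308449/705600) = 89314680/28935799.

α = 3.0104, β = 3.0866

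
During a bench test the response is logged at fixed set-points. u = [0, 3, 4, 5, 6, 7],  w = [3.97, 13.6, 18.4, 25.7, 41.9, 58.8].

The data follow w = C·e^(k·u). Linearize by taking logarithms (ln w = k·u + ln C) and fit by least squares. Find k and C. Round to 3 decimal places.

With ln wᵢ as the transformed response and uᵢ as the regressor:
Σu = 25.0000, Σ(u)² = 135.0000, Σln w = 17.9571, Σu·ln w = 86.6428.
Equations: 135.0000·k + 25.0000·ln C = 86.6428;  25.0000·k + 6·ln C = 17.9571.
Δ = 135.0000·6 − (25.0000)² = 185.0000; k = (86.6428·6 − 25.0000·17.9571)/185.0000 = 0.38340, ln C = (135.0000·17.9571 − 25.0000·86.6428)/185.0000 = 1.39535, so C = exp(1.39535) = 4.03639.

k = 0.383, C = 4.036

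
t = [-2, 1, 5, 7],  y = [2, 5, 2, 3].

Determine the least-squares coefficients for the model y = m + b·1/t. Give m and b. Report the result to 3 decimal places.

Sums needed: Σ1 = 4, Σ1/t = 59/70, Σ1/t·1/t = 6421/4900.
For Xᵀy: Σy = 12, Σ1/t·y = 169/35.
XᵀX·[m, b]ᵀ = Xᵀy becomes [[4, 59/70]; [59/70, 6421/4900]]·[m, b]ᵀ = [12, 169/35]ᵀ.
Determinant 4·(6421/4900) − (59/70)² = 22203/4900.
m = (12·(6421/4900) − (59/70)·(169/35))/(22203/4900) = 57110/22203; b = (4·(169/35) − (59/70)·12)/(22203/4900) = 45080/22203.

m = 2.572, b = 2.030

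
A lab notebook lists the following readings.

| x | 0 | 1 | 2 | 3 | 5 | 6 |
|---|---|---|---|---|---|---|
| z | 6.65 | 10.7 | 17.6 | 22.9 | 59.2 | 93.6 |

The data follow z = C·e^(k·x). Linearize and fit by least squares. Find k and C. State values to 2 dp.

k = 0.43, C = 6.81

With ln zᵢ as the transformed response and xᵢ as the regressor:
XᵀX = [[75.0000, 17.0000]; [17.0000, 6]], rhs = [65.1382, 18.8838]ᵀ  (here Σx = 17.0000, Σ(x)² = 75.0000, Σln z = 18.8838, Σx·ln z = 65.1382).
Δ = 75.0000·6 − (17.0000)² = 161.0000; k = (65.1382·6 − 17.0000·18.8838)/161.0000 = 0.43357, ln C = (75.0000·18.8838 − 17.0000·65.1382)/161.0000 = 1.91887, so C = exp(1.91887) = 6.81327.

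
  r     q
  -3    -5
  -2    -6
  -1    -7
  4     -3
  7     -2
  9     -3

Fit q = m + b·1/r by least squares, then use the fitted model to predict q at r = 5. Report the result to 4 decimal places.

XᵀX·[m, b]ᵀ = Xᵀq reads: 6·m + (-335/252)·b = -26;  (-335/252)·m + (92485/63504)·b = 865/84.
(Σ1 = 6, Σ1/r = -335/252, Σ1/r·1/r = 92485/63504, Σq = -26, Σ1/r·q = 865/84.)
Eliminating b: (92485/63504)·(row 1) − (-335/252)·(row 2) gives (442685/63504)·m = (92485/63504)·(-26) − (-335/252)·(865/84) = -1535285/63504, so m = -307057/88537.
Then b = ((865/84) − (-335/252)·(-307057/88537))/(92485/63504) = 345744/88537.
At r = 5: q̂ = (-307057/88537)·(1) + (345744/88537)·(1/5) = -1189541/442685.

q̂ = -2.6871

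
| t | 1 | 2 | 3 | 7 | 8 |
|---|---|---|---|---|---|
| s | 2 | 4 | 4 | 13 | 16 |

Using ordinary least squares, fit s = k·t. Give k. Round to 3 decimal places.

k = 1.898

Forming XᵀX = [[127]] and Xᵀs = [241]ᵀ gives XᵀX·[k]ᵀ = Xᵀs.
k = 241/127 = 1.89764.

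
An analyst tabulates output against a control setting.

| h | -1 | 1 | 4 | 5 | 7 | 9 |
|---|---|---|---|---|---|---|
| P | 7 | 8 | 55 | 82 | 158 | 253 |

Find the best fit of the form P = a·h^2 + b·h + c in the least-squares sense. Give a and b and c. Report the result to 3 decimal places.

a = 3.004, b = 0.664, c = 4.462

Normal-equation sums: Σh^2·h^2 = 9845, Σh^2·h = 1261, Σh^2 = 173, Σh·h = 173, Σh = 25, Σ1 = 6.
Right-hand side: Σh^2·P = 31180, Σh·P = 4014, ΣP = 563.
So MᵀM·[a, b, c]ᵀ = MᵀP: [[9845, 1261, 173]; [1261, 173, 25]; [173, 25, 6]]·[a, b, c]ᵀ = [31180, 4014, 563]ᵀ.
Row-reducing yields a = 54751/18228, b = 12097/18228, c = 6778/1519.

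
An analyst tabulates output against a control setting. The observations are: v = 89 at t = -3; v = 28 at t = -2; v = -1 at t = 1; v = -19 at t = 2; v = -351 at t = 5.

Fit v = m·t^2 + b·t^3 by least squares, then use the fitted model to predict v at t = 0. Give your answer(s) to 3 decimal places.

Compute the Gram sums: Σt^2·t^2 = 739, Σt^2·t^3 = 2883, Σt^3·t^3 = 16483.
For Mᵀv: Σt^2·v = -7939, Σt^3·v = -46655.
Eliminating b: 16483·(row 1) − 2883·(row 2) gives 3869248·m = 16483·(-7939) − 2883·(-46655) = 3647828, so m = 911957/967312.
Then b = ((-46655) − 2883·(911957/967312))/16483 = -2897477/967312.
At t = 0: v̂ = (911957/967312)·(0) + (-2897477/967312)·(0) = 0.

v̂ = 0.000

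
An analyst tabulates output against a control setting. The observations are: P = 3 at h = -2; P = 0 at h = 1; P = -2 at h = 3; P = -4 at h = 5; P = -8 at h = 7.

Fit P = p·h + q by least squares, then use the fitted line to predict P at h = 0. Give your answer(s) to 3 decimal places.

P̂ = 1.082

Compute the Gram sums: Σh·h = 88, Σh = 14, Σ1 = 5.
For XᵀP: Σh·P = -88, ΣP = -11.
Normal equations: [[88, 14]; [14, 5]]·[p, q]ᵀ = [-88, -11]ᵀ.
Determinant 88·5 − 14² = 244.
p = ((-88)·5 − 14·(-11))/244 = -143/122; q = (88·(-11) − 14·(-88))/244 = 66/61.
At h = 0: P̂ = (-143/122)·(0) + (66/61)·(1) = 66/61.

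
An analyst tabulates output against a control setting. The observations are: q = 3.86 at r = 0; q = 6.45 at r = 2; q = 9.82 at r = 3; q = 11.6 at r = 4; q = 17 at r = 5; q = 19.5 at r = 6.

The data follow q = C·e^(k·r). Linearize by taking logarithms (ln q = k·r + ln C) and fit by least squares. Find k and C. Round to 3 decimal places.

k = 0.280, C = 3.895

Taking logs, ln q = k·r + ln C, so regress ln q on r.
AᵀA = [[90.0000, 20.0000]; [20.0000, 6]], rhs = [52.3740, 13.7538]ᵀ  (here Σr = 20.0000, Σ(r)² = 90.0000, Σln q = 13.7538, Σr·ln q = 52.3740).
Δ = 90.0000·6 − (20.0000)² = 140.0000; k = (52.3740·6 − 20.0000·13.7538)/140.0000 = 0.27977, ln C = (90.0000·13.7538 − 20.0000·52.3740)/140.0000 = 1.35973, so C = exp(1.35973) = 3.89514.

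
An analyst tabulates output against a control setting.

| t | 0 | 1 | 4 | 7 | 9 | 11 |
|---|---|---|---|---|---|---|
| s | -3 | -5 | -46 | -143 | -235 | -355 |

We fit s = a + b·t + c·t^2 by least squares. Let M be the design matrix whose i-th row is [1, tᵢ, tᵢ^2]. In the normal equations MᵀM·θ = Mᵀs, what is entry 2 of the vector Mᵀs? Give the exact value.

Entry 2 ↔ basis t, so (Mᵀs)_{2} = Σᵢ (t)·sᵢ = (0)·(-3) + (1)·(-5) + (4)·(-46) + (7)·(-143) + (9)·(-235) + (11)·(-355) = -7210.

-7210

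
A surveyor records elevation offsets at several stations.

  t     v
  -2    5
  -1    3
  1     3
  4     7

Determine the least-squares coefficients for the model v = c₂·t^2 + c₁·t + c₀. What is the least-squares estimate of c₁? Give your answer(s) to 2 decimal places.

From the data, Σt^2·t^2 = 274, Σt^2·t = 56, Σt^2 = 22, Σt·t = 22, Σt = 2, Σ1 = 4.
Moment sums: Σt^2·v = 138, Σt·v = 18, Σv = 18.
Normal equations: [[274, 56, 22]; [56, 22, 2]; [22, 2, 4]]·[c₂, c₁, c₀]ᵀ = [138, 18, 18]ᵀ.
Row-reducing yields c₂ = 23/66, c₁ = -7/22, c₀ = 181/66.

c₁ = -0.32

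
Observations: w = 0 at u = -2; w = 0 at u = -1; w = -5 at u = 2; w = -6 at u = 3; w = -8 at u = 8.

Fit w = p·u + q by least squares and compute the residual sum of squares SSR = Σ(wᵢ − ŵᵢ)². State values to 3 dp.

Entries of XᵀX: Σu·u = 82, Σu = 10, Σ1 = 5.
For Xᵀw: Σu·w = -92, Σw = -19.
XᵀX·[p, q]ᵀ = Xᵀw becomes [[82, 10]; [10, 5]]·[p, q]ᵀ = [-92, -19]ᵀ.
Eliminating q: 5·(row 1) − 10·(row 2) gives 310·p = 5·(-92) − 10·(-19) = -270, so p = -27/31.
Then q = ((-19) − 10·(-27/31))/5 = -319/155.
Residuals: 49/155, 184/155, -6/5, -206/155, 159/155; SSR = 894/155.

SSR = 5.768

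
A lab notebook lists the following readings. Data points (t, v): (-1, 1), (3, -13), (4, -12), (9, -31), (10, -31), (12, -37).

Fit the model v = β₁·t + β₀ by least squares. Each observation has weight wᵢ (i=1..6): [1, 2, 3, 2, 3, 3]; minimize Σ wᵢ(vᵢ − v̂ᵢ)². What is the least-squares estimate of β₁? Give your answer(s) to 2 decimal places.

Sums needed: Σwᵢ·t·t = 961, Σwᵢ·t = 101, Σwᵢ·1 = 14.
For MᵀWv: Σwᵢ·t·v = -3043, Σwᵢ·v = -327.
MᵀWM·[β₁, β₀]ᵀ = MᵀWv becomes [[961, 101]; [101, 14]]·[β₁, β₀]ᵀ = [-3043, -327]ᵀ.
Determinant 961·14 − 101² = 3253.
β₁ = ((-3043)·14 − 101·(-327))/3253 = -9575/3253; β₀ = (961·(-327) − 101·(-3043))/3253 = -6904/3253.

β₁ = -2.94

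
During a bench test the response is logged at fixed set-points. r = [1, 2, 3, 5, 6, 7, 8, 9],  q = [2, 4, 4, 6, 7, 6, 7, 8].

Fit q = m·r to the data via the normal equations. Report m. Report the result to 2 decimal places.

m = 0.98

Sums needed: Σr·r = 269.
For Mᵀq: Σr·q = 264.
m = 264/269 = 0.981413.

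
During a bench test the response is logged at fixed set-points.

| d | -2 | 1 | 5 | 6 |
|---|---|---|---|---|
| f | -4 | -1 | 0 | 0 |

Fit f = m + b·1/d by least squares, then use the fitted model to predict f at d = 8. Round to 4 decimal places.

Normal-equation sums: Σ1 = 4, Σ1/d = 13/15, Σ1/d·1/d = 593/450.
Moment sums: Σf = -5, Σ1/d·f = 1.
Determinant 4·(593/450) − (13/15)² = 113/25.
m = ((-5)·(593/450) − (13/15)·1)/(113/25) = -3355/2034; b = (4·1 − (13/15)·(-5))/(113/25) = 625/339.
At d = 8: f̂ = (-3355/2034)·(1) + (625/339)·(1/8) = -11545/8136.

f̂ = -1.4190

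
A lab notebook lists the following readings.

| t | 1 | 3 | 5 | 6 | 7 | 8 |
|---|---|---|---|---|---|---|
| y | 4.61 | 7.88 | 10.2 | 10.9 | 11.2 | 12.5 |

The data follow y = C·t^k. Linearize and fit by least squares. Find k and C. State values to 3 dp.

k = 0.472, C = 4.649

Linearized form: ln y = k·ln t + ln C. From the 6 transformed points,
XᵀX = [[15.1183, 8.5252]; [8.5252, 6]], rhs = [20.2390, 13.2453]ᵀ  (here Σln t = 8.5252, Σ(ln t)² = 15.1183, Σln y = 13.2453, Σln t·ln y = 20.2390).
Δ = 15.1183·6 − (8.5252)² = 18.0313; k = (20.2390·6 − 8.5252·13.2453)/18.0313 = 0.47224, ln C = (15.1183·13.2453 − 8.5252·20.2390)/18.0313 = 1.53657, so C = exp(1.53657) = 4.64861.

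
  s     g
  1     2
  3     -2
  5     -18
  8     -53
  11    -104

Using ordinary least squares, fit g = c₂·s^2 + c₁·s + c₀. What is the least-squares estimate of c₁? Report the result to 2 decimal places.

c₁ = 0.59

Compute the Gram sums: Σs^2·s^2 = 19444, Σs^2·s = 1996, Σs^2 = 220, Σs·s = 220, Σs = 28, Σ1 = 5.
Moment sums: Σs^2·g = -16442, Σs·g = -1662, Σg = -175.
Row-reducing yields c₂ = -9827/10434, c₁ = 3100/5217, c₀ = 5413/1739.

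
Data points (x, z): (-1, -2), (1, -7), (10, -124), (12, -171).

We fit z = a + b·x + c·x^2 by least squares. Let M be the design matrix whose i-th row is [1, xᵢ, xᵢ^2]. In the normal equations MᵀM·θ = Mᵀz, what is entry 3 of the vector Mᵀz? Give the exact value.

-37033

Entry 3 ↔ basis x^2, so (Mᵀz)_{3} = Σᵢ (x^2)·zᵢ = (1)·(-2) + (1)·(-7) + (100)·(-124) + (144)·(-171) = -37033.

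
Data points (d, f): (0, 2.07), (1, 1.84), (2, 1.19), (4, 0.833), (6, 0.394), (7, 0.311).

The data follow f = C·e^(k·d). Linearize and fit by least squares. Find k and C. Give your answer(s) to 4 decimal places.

With ln fᵢ as the transformed response and dᵢ as the regressor:
Σd = 20.0000, Σ(d)² = 106.0000, Σln f = -0.7708, Σd·ln f = -13.5374.
Equations: 106.0000·k + 20.0000·ln C = -13.5374;  20.0000·k + 6·ln C = -0.7708.
Δ = 106.0000·6 − (20.0000)² = 236.0000; k = (-13.5374·6 − 20.0000·-0.7708)/236.0000 = -0.27885, ln C = (106.0000·-0.7708 − 20.0000·-13.5374)/236.0000 = 0.80102, so C = exp(0.80102) = 2.22781.

k = -0.2788, C = 2.2278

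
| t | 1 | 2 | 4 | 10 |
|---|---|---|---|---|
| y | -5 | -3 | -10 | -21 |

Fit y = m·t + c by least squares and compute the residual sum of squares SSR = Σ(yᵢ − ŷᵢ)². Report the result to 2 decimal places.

SSR = 8.65

MᵀM·[m, c]ᵀ = Mᵀy reads: 121·m + 17·c = -261;  17·m + 4·c = -39.
(Σt·t = 121, Σt = 17, Σ1 = 4, Σt·y = -261, Σy = -39.)
det = 121·4 − 17² = 195.
m = ((-261)·4 − 17·(-39))/195 = -127/65; c = (121·(-39) − 17·(-261))/195 = -94/65.
Residuals: -8/5, 153/65, -48/65, -1/65; SSR = 562/65.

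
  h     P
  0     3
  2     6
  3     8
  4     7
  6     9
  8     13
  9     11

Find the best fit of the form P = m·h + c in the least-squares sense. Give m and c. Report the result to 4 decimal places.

m = 0.9484, c = 3.8072

Compute the Gram sums: Σh·h = 210, Σh = 32, Σ1 = 7.
For MᵀP: Σh·P = 321, ΣP = 57.
Normal equations: [[210, 32]; [32, 7]]·[m, c]ᵀ = [321, 57]ᵀ.
Determinant 210·7 − 32² = 446.
m = (321·7 − 32·57)/446 = 423/446; c = (210·57 − 32·321)/446 = 849/223.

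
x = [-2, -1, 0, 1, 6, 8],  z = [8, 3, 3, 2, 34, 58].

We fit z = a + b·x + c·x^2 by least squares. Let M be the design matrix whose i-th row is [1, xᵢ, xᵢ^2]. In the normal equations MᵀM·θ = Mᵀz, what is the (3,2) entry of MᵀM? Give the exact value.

Row 3 ↔ basis x^2, column 2 ↔ basis x, so (MᵀM)_{3,2} = Σᵢ (x^2)·(x) = (4)·(-2) + (1)·(-1) + (0)·(0) + (1)·(1) + (36)·(6) + (64)·(8) = 720.

720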